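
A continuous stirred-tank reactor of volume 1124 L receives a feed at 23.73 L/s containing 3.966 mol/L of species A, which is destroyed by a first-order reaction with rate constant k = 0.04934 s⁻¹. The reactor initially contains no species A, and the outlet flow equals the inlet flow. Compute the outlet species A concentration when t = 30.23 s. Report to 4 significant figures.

Species balance: V dC/dt = Q C_in − Q C − k V C.
This is linear with rate a = Q/V + k = 0.0704521 s⁻¹.
C_ss = Q C_in/(Q + kV) = 1.18848 mol/L; C(t) = C_ss + (C₀ − C_ss) e^(−a t).
C(30.23) = 1.18848 + (-1.18848)·e^(−0.0704521·30.23) = 1.18848 + (-1.18848)·0.118865 = 1.04721 mol/L.

1.047 mol/L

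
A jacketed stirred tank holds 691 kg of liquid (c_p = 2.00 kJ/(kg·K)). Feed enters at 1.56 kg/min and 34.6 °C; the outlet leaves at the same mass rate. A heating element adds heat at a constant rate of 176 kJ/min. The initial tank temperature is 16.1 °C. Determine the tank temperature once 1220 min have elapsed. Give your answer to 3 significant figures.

86.2 °C

M c_p dT/dt = ṁ c_p (T_in − T) + Q̇.
τ = M/ṁ = 442.95 min; T_ss = T_in + Q̇/(ṁ c_p) = 34.6 + 176/(1.56·2.00) = 91.010 °C.
T approaches T_ss exponentially: T(t) = T_ss + (T₀ − T_ss) e^(−t/τ).
T(1220) = 91.010 + (-74.910)·e^(−1220/442.95) = 91.010 + (-74.910)·0.063656 = 86.242 °C.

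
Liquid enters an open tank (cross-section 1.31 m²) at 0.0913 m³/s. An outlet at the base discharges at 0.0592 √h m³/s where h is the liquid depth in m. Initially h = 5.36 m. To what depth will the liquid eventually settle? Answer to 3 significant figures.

2.38 m

Volume balance on the tank: A dh/dt = Q_in − 0.0592 √h. At steady state dh/dt = 0:
Q_in = 0.0592 √h_ss ⇒ √h_ss = 0.0913/0.0592 = 1.5422.
h_ss = 1.5422² = 2.3785 m. (Since h₀ = 5.36 m > h_ss, the level will fall toward this value.)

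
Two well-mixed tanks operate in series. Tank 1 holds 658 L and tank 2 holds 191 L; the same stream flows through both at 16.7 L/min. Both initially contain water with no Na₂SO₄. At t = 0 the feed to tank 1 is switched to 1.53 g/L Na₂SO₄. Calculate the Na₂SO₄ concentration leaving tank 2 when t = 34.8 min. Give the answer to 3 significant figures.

0.669 g/L

Species balance on tank i: dCᵢ/dt = (Cᵢ₋₁ − Cᵢ)/τᵢ with τᵢ = Vᵢ/Q.
τ₁ = 658/16.7 = 39.401 min; τ₂ = 191/16.7 = 11.437 min.
Tank 1: C₁ = C_in(1 − e^(−t/τ₁)). Tank 2 (τ₁ ≠ τ₂): C₂ = C_in[1 − (τ₁ e^(−t/τ₁) − τ₂ e^(−t/τ₂))/(τ₁ − τ₂)].
At t = 34.8: e^(−t/τ₁) = 0.41345, e^(−t/τ₂) = 0.047705.
C₂ = 1.53·[1 − (39.401·0.41345 − 11.437·0.047705)/(27.964)] = 1.53·0.43696 = 0.66856 g/L.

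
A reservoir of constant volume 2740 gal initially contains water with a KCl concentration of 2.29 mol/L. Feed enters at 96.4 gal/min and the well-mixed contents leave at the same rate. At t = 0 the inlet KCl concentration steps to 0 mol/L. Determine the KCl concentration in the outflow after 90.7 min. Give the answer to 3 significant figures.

0.0942 mol/L

Accumulation = in − out for the solute gives V dC/dt = Q(C_in − C).
So dC/dt = (C_in − C)/τ with τ = V/Q = 2740/96.4 = 28.423 min.
Integrating: C(t) = C_in + (C₀ − C_in) e^(−t/τ).
C(90.7) = 0 + (2.29 − 0)·e^(−90.7/28.423) = 0 + (2.2900)·0.041129 = 0.094185 mol/L.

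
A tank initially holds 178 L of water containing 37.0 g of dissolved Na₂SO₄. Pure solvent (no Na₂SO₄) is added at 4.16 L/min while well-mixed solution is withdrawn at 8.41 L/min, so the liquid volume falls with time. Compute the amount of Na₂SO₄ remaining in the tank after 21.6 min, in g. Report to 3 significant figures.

8.81 g

Let m(t) be the amount of Na₂SO₄. Volume: V(t) = V₀ + (Q_in − Q_out) t = 178 − 4.2500 t; V(21.6) = 86.200 L.
No Na₂SO₄ enters, so dm/dt = −Q_out · (m/V).
Separate: dm/m = −Q_out dt/V(t) ⇒ ln(m/m₀) = −(Q_out/(Q_in−Q_out)) ln(V/V₀).
m = m₀ (V₀/V)^(Q_out/(Q_in−Q_out)) = 37.0 × (178/86.200)^(-1.9788) = 8.8114 g.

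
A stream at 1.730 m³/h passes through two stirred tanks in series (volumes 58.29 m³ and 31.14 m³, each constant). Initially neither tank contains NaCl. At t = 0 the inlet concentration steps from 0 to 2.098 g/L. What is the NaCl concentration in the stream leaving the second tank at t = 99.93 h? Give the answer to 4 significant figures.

1.875 g/L

Each tank obeys Vᵢ dCᵢ/dt = Q(Cᵢ₋₁ − Cᵢ), so τᵢ = Vᵢ/Q.
τ₁ = 58.29/1.730 = 33.6936 h; τ₂ = 31.14/1.730 = 18.0000 h.
Solving the cascade with C₁(0)=C₂(0)=0 gives C₂(t) = C_in[1 − (τ₁ e^(−t/τ₁) − τ₂ e^(−t/τ₂))/(τ₁ − τ₂)].
At t = 99.93: e^(−t/τ₁) = 0.0515171, e^(−t/τ₂) = 0.00388098.
C₂ = 2.098·[1 − (33.6936·0.0515171 − 18.0000·0.00388098)/(15.6936)] = 2.098·0.893846 = 1.87529 g/L.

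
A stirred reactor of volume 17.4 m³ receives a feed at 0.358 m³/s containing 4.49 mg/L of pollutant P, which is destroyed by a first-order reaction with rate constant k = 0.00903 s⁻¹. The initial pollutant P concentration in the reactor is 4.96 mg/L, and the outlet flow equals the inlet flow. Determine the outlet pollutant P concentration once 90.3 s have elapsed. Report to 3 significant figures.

3.25 mg/L

V dC/dt = Q(C_in − C) − k V C.
This is linear with rate a = Q/V + k = 0.029605 s⁻¹.
C_ss = Q C_in/(Q + kV) = 3.1205 mg/L; C(t) = C_ss + (C₀ − C_ss) e^(−a t).
C(90.3) = 3.1205 + (1.8395)·e^(−0.029605·90.3) = 3.1205 + (1.8395)·0.069024 = 3.2474 mg/L.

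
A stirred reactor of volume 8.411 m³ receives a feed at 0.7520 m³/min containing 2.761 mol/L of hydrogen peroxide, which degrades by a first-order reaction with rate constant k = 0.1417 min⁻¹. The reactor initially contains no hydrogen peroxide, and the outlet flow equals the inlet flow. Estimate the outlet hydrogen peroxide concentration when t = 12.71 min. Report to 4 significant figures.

Accumulation = in − out − consumed: V dC/dt = Q C_in − Q C − k V C.
This is linear with rate a = Q/V + k = 0.231107 min⁻¹.
C_ss = Q C_in/(Q + kV) = 1.06813 mol/L; C(t) = C_ss + (C₀ − C_ss) e^(−a t).
C(12.71) = 1.06813 + (-1.06813)·e^(−0.231107·12.71) = 1.06813 + (-1.06813)·0.0530051 = 1.01151 mol/L.

1.012 mol/L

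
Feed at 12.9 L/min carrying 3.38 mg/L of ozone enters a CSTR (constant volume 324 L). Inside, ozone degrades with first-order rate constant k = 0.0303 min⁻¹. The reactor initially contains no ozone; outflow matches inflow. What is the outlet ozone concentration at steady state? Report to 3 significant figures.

Accumulation = in − out − consumed: V dC/dt = Q C_in − Q C − k V C.
Steady state (dC/dt = 0): C_ss = Q C_in/(Q + kV) = C_in/(1 + kV/Q).
C_ss = 12.9·3.38/(12.9 + 0.0303·324) = 43.602/22.717 = 1.9193 mg/L.

1.92 mg/L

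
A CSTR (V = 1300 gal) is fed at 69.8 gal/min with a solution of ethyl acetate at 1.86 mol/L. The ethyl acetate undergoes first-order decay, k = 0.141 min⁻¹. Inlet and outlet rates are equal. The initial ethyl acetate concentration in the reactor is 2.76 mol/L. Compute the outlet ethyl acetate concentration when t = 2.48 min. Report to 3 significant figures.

1.90 mol/L

V dC/dt = Q(C_in − C) − k V C.
This is linear with rate a = Q/V + k = 0.19469 min⁻¹.
C_ss = Q C_in/(Q + kV) = 0.51295 mol/L; C(t) = C_ss + (C₀ − C_ss) e^(−a t).
C(2.48) = 0.51295 + (2.2470)·e^(−0.19469·2.48) = 0.51295 + (2.2470)·0.61703 = 1.8994 mol/L.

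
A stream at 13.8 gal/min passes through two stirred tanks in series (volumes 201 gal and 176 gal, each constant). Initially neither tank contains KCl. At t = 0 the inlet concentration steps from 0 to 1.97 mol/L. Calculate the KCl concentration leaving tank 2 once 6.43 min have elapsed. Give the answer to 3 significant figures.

0.161 mol/L

Time constants: τᵢ = Vᵢ/Q for each well-mixed tank.
τ₁ = 201/13.8 = 14.565 min; τ₂ = 176/13.8 = 12.754 min.
Solving the cascade with C₁(0)=C₂(0)=0 gives C₂(t) = C_in[1 − (τ₁ e^(−t/τ₁) − τ₂ e^(−t/τ₂))/(τ₁ − τ₂)].
At t = 6.43: e^(−t/τ₁) = 0.64310, e^(−t/τ₂) = 0.60401.
C₂ = 1.97·[1 − (14.565·0.64310 − 12.754·0.60401)/(1.8116)] = 1.97·0.081721 = 0.16099 mol/L.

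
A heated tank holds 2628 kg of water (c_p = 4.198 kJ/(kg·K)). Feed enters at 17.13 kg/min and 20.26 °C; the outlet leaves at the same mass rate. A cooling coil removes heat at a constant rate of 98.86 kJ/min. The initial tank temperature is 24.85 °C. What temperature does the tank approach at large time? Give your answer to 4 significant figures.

18.89 °C

M c_p dT/dt = ṁ c_p (T_in − T) − Q̇.
At steady state dT/dt = 0 ⇒ T_ss = T_in − Q̇/(ṁ c_p) = 20.26 − 98.86/(17.13·4.198) = 18.8853 °C.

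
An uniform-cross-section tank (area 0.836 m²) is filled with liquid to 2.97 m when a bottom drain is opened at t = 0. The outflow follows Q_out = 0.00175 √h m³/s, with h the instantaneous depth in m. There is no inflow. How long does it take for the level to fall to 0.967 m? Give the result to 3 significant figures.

707 s

Unsteady balance on liquid volume: A dh/dt = −0.00175 √h.
Separate and integrate: 2(√h − √h₀) = −(0.00175/A) t.
t = 2A(√h₀ − √h)/0.00175 = 2·0.836·(√2.97 − √0.967)/0.00175
  = 1.6720 × (1.7234 − 0.98336) / 0.00175 = 707.02 s.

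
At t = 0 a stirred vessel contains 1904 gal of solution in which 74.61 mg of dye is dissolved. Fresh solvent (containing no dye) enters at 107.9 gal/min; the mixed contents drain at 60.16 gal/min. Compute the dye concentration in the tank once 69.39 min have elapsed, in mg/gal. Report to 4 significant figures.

0.004016 mg/gal

Let m(t) be the amount of dye. Volume: V(t) = V₀ + (Q_in − Q_out) t = 1904 + 47.7400 t; V(69.39) = 5216.68 gal.
Solute balance: dm/dt = 0 − Q_out C = −Q_out m/V(t).
dm/m = −Q_out dt/(V₀ + 47.7400 t); integrating gives ln(m/m₀) = −(Q_out/(Q_in−Q_out)) ln(V/V₀).
m = m₀ (V₀/V)^(Q_out/(Q_in−Q_out)) = 74.61 × (1904/5216.68)^(1.26016) = 20.9503 mg.
C = m/V = 20.9503/5216.68 = 0.00401603 mg/gal.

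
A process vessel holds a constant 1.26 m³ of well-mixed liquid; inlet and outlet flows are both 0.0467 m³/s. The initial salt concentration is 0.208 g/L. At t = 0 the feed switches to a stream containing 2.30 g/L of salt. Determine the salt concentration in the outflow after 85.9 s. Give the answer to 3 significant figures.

Accumulation = in − out for the solute gives V dC/dt = Q(C_in − C).
Time constant τ = V/Q = 1.26/0.0467 = 26.981 s.
Integrating: C(t) = C_in + (C₀ − C_in) e^(−t/τ).
C(85.9) = 2.30 + (0.208 − 2.30)·e^(−85.9/26.981) = 2.30 + (-2.0920)·0.041430 = 2.2133 g/L.

2.21 g/L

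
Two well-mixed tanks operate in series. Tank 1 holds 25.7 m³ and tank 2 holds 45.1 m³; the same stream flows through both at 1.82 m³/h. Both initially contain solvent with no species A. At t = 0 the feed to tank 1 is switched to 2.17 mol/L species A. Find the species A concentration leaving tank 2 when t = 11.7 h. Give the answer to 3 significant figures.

0.279 mol/L

Each tank obeys Vᵢ dCᵢ/dt = Q(Cᵢ₋₁ − Cᵢ), so τᵢ = Vᵢ/Q.
τ₁ = 25.7/1.82 = 14.121 h; τ₂ = 45.1/1.82 = 24.780 h.
Solving the cascade with C₁(0)=C₂(0)=0 gives C₂(t) = C_in[1 − (τ₁ e^(−t/τ₁) − τ₂ e^(−t/τ₂))/(τ₁ − τ₂)].
At t = 11.7: e^(−t/τ₁) = 0.43668, e^(−t/τ₂) = 0.62366.
C₂ = 2.17·[1 − (14.121·0.43668 − 24.780·0.62366)/(-10.659)] = 2.17·0.12864 = 0.27914 mol/L.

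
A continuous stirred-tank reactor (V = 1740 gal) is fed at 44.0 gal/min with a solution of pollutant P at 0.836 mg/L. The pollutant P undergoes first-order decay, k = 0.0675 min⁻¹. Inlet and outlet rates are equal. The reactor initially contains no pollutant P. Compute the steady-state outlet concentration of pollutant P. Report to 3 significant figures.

0.228 mg/L

V dC/dt = Q(C_in − C) − k V C.
Steady state (dC/dt = 0): C_ss = Q C_in/(Q + kV) = C_in/(1 + kV/Q).
C_ss = 44.0·0.836/(44.0 + 0.0675·1740) = 36.784/161.45 = 0.22784 mg/L.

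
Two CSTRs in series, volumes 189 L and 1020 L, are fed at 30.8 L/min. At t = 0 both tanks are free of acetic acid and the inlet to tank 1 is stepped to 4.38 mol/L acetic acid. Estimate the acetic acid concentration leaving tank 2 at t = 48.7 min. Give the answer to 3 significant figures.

3.14 mol/L

Time constants: τᵢ = Vᵢ/Q for each well-mixed tank.
τ₁ = 189/30.8 = 6.1364 min; τ₂ = 1020/30.8 = 33.117 min.
Solving the cascade with C₁(0)=C₂(0)=0 gives C₂(t) = C_in[1 − (τ₁ e^(−t/τ₁) − τ₂ e^(−t/τ₂))/(τ₁ − τ₂)].
At t = 48.7: e^(−t/τ₁) = 0.00035753, e^(−t/τ₂) = 0.22980.
C₂ = 4.38·[1 − (6.1364·0.00035753 − 33.117·0.22980)/(-26.981)] = 4.38·0.71802 = 3.1449 mol/L.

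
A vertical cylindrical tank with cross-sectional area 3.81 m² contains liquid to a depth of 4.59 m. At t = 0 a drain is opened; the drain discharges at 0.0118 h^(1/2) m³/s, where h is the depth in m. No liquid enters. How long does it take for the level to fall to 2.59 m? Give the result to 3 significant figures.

Accumulation of liquid (constant cross-section A): A dh/dt = −0.0118 √h.
Separate and integrate: 2(√h − √h₀) = −(0.0118/A) t.
t = 2A(√h₀ − √h)/0.0118 = 2·3.81·(√4.59 − √2.59)/0.0118
  = 7.6200 × (2.1424 − 1.6093) / 0.0118 = 344.24 s.

344 s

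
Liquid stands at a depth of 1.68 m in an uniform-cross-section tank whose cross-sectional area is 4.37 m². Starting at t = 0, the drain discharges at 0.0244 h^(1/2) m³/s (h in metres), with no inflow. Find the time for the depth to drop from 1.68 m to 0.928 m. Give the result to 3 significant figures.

119 s

A dh/dt = −Q_out = −0.0244 √h.
∫ h^(−1/2) dh = −(0.0244/A) ∫ dt, giving 2√h = 2√h₀ − (0.0244/A) t.
t = 2A(√h₀ − √h)/0.0244 = 2·4.37·(√1.68 − √0.928)/0.0244
  = 8.7400 × (1.2961 − 0.96333) / 0.0244 = 119.22 s.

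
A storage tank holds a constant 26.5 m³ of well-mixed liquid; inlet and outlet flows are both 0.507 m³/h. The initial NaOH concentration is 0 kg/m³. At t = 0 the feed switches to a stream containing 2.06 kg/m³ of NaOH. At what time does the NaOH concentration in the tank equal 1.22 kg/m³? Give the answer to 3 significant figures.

46.9 h

Species balance: V dC/dt = Q(C_in − C) ⇒ τ = V/Q = 52.268 h.
C(t) = C_in + (C₀ − C_in) e^(−t/τ). Set C = 1.22 and solve for t:
e^(−t/τ) = (C − C_in)/(C₀ − C_in) = (1.22 − 2.06)/(0 − 2.06) = 0.40777
t = −τ ln(…) = 52.268 × 0.89706 = 46.888 h.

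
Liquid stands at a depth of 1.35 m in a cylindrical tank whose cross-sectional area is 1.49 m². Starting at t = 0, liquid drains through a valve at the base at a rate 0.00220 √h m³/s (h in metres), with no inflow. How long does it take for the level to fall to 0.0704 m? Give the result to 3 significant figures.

1210 s

A dh/dt = −Q_out = −0.00220 √h.
Separate and integrate: 2(√h − √h₀) = −(0.00220/A) t.
t = 2A(√h₀ − √h)/0.00220 = 2·1.49·(√1.35 − √0.0704)/0.00220
  = 2.9800 × (1.1619 − 0.26533) / 0.00220 = 1214.4 s.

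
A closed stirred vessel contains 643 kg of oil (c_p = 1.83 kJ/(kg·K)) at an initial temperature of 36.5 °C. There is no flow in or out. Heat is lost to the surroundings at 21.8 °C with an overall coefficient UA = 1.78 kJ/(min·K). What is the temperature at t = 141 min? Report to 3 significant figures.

33.7 °C

M c_p dT/dt = −UA(T − T_amb).
dT/dt = (T_ss − T)/τ with T_ss = T_amb = 21.800 °C, τ = M c_p/UA = 643·1.83/1.78 = 661.06 min.
This is linear first-order; T(t) = T_ss + (T₀ − T_ss) e^(−t/τ).
T(141) = 21.800 + (14.700)·0.80792 = 33.676 °C.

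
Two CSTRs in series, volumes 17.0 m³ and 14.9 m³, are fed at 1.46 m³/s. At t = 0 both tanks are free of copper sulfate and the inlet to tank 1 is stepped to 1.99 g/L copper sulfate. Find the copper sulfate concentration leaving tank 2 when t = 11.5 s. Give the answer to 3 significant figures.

Species balance on tank i: dCᵢ/dt = (Cᵢ₋₁ − Cᵢ)/τᵢ with τᵢ = Vᵢ/Q.
τ₁ = 17.0/1.46 = 11.644 s; τ₂ = 14.9/1.46 = 10.205 s.
Solving the cascade with C₁(0)=C₂(0)=0 gives C₂(t) = C_in[1 − (τ₁ e^(−t/τ₁) − τ₂ e^(−t/τ₂))/(τ₁ − τ₂)].
At t = 11.5: e^(−t/τ₁) = 0.37245, e^(−t/τ₂) = 0.32405.
C₂ = 1.99·[1 − (11.644·0.37245 − 10.205·0.32405)/(1.4384)] = 1.99·0.28415 = 0.56546 g/L.

0.565 g/L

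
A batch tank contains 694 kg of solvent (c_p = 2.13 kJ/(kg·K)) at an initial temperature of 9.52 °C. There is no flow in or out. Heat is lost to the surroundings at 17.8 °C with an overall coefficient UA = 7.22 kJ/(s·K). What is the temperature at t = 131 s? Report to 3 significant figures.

13.4 °C

First-law balance (no shaft work): M c_p dT/dt = −UA(T − T_amb).
dT/dt = (T_ss − T)/τ with T_ss = T_amb = 17.800 °C, τ = M c_p/UA = 694·2.13/7.22 = 204.74 s.
Solution: T(t) = T_ss + (T₀ − T_ss) e^(−t/τ).
T(131) = 17.800 + (-8.2800)·0.52738 = 13.433 °C.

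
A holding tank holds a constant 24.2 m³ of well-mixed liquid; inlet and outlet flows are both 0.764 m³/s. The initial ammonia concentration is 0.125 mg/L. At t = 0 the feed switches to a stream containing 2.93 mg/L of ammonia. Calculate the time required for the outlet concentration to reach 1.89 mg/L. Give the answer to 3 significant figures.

Mass balance on the solute (V constant): V dC/dt = Q(C_in − C), so τ = V/Q = 31.675 s.
C(t) = C_in + (C₀ − C_in) e^(−t/τ). Set C = 1.89 and solve for t:
e^(−t/τ) = (C − C_in)/(C₀ − C_in) = (1.89 − 2.93)/(0.125 − 2.93) = 0.37077
t = −τ ln(…) = 31.675 × 0.99218 = 31.428 s.

31.4 s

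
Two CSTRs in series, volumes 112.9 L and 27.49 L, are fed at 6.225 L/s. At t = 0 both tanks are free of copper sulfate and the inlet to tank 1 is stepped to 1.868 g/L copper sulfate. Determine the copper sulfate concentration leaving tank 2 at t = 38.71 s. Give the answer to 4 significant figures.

Time constants: τᵢ = Vᵢ/Q for each well-mixed tank.
τ₁ = 112.9/6.225 = 18.1365 s; τ₂ = 27.49/6.225 = 4.41606 s.
Solving the cascade with C₁(0)=C₂(0)=0 gives C₂(t) = C_in[1 − (τ₁ e^(−t/τ₁) − τ₂ e^(−t/τ₂))/(τ₁ − τ₂)].
At t = 38.71: e^(−t/τ₁) = 0.118320, e^(−t/τ₂) = 0.000155989.
C₂ = 1.868·[1 − (18.1365·0.118320 − 4.41606·0.000155989)/(13.7205)] = 1.868·0.843648 = 1.57593 g/L.

1.576 g/L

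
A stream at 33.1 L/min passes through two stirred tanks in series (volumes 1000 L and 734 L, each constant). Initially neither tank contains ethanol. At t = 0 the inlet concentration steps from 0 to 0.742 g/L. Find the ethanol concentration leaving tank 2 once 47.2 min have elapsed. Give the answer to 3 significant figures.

Each tank obeys Vᵢ dCᵢ/dt = Q(Cᵢ₋₁ − Cᵢ), so τᵢ = Vᵢ/Q.
τ₁ = 1000/33.1 = 30.211 min; τ₂ = 734/33.1 = 22.175 min.
Tank 1: C₁ = C_in(1 − e^(−t/τ₁)). Tank 2 (τ₁ ≠ τ₂): C₂ = C_in[1 − (τ₁ e^(−t/τ₁) − τ₂ e^(−t/τ₂))/(τ₁ − τ₂)].
At t = 47.2: e^(−t/τ₁) = 0.20965, e^(−t/τ₂) = 0.11902.
C₂ = 0.742·[1 − (30.211·0.20965 − 22.175·0.11902)/(8.0363)] = 0.742·0.54026 = 0.40087 g/L.

0.401 g/L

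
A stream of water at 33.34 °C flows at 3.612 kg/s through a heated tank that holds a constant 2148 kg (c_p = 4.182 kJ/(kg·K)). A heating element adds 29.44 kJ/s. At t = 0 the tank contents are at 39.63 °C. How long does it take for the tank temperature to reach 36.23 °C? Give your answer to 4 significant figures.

909.2 s

Heat balance on the well-mixed liquid: M c_p dT/dt = ṁ c_p (T_in − T) + 29.44.
τ = M/ṁ = 594.684 s; T_ss = T_in + Q̇/(ṁ c_p) = 35.2890 °C.
T(t) = T_ss + (T₀ − T_ss) e^(−t/τ). Set T = 36.23:
e^(−t/τ) = (36.23 − 35.2890)/(39.63 − 35.2890) = 0.216775
t = −594.684 · ln(0.216775) = 909.210 s.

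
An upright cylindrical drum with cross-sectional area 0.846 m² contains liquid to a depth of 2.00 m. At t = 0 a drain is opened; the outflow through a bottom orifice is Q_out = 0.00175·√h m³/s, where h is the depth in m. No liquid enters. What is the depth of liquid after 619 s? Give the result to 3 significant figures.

0.599 m

Unsteady balance on liquid volume: A dh/dt = −0.00175 √h.
∫ h^(−1/2) dh = −(0.00175/A) ∫ dt, giving 2√h = 2√h₀ − (0.00175/A) t.
√h = √2.00 − 0.00175·619/(2·0.846) = 1.4142 − 0.64022 = 0.77399.
h = 0.77399² = 0.59907 m.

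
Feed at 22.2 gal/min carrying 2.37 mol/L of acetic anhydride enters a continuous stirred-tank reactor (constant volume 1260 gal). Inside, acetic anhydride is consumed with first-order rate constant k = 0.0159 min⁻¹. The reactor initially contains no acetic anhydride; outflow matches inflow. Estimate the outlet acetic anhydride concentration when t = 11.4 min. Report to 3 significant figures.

V dC/dt = Q(C_in − C) − k V C.
dC/dt = (Q/V) C_in − (Q/V + k) C; effective rate a = Q/V + k = 0.017619 + 0.0159 = 0.033519 min⁻¹.
C_ss = Q C_in/(Q + kV) = 1.2458 mol/L; C(t) = C_ss + (C₀ − C_ss) e^(−a t).
C(11.4) = 1.2458 + (-1.2458)·e^(−0.033519·11.4) = 1.2458 + (-1.2458)·0.68242 = 0.39564 mol/L.

0.396 mol/L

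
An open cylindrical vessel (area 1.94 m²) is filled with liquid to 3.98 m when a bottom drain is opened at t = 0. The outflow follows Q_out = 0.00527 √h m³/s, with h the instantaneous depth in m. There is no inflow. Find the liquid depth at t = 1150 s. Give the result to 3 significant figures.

A dh/dt = −Q_out = −0.00527 √h.
Separate and integrate: 2(√h − √h₀) = −(0.00527/A) t.
√h = √3.98 − 0.00527·1150/(2·1.94) = 1.9950 − 1.5620 = 0.43301.
h = 0.43301² = 0.18750 m.

0.187 m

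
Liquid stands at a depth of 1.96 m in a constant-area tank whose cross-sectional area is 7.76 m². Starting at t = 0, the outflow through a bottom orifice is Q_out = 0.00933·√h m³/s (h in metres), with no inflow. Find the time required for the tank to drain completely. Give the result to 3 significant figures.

2330 s

Accumulation of liquid (constant cross-section A): A dh/dt = −0.00933 √h.
This is separable: 2 d(√h)/dt = −0.00933/A, so √h = √h₀ − (0.00933/(2A)) t.
Set h = 0: 2√h₀ = (0.00933/A) t_empty ⇒ t_empty = 2A√h₀/0.00933.
t_empty = 2·7.76·√1.96/0.00933 = 15.520·1.4000/0.00933 = 2328.8 s.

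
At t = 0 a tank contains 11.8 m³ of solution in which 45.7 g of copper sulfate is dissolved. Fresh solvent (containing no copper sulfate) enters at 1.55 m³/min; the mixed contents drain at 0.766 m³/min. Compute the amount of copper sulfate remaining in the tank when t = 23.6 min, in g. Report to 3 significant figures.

18.2 g

Let m(t) be the amount of copper sulfate. Volume: V(t) = V₀ + (Q_in − Q_out) t = 11.8 + 0.78400 t; V(23.6) = 30.302 m³.
Species balance (pure solvent in): dm/dt = −Q_out · m/V(t).
dm/m = −Q_out dt/(V₀ + 0.78400 t); integrating gives ln(m/m₀) = −(Q_out/(Q_in−Q_out)) ln(V/V₀).
m = m₀ (V₀/V)^(Q_out/(Q_in−Q_out)) = 45.7 × (11.8/30.302)^(0.97704) = 18.185 g.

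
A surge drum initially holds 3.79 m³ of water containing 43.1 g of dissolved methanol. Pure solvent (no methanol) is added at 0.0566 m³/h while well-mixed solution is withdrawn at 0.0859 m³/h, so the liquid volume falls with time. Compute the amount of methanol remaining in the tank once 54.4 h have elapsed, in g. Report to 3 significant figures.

Let m(t) be the amount of methanol. Volume: V(t) = V₀ + (Q_in − Q_out) t = 3.79 − 0.029300 t; V(54.4) = 2.1961 m³.
No methanol enters, so dm/dt = −Q_out · (m/V).
Separate: dm/m = −Q_out dt/V(t) ⇒ ln(m/m₀) = −(Q_out/(Q_in−Q_out)) ln(V/V₀).
m = m₀ (V₀/V)^(Q_out/(Q_in−Q_out)) = 43.1 × (3.79/2.1961)^(-2.9317) = 8.7032 g.

8.70 g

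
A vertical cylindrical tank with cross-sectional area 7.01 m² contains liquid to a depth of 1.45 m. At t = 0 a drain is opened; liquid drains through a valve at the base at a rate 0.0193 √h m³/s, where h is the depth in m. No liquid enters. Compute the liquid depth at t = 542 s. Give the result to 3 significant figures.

A dh/dt = −Q_out = −0.0193 √h.
This is separable: 2 d(√h)/dt = −0.0193/A, so √h = √h₀ − (0.0193/(2A)) t.
√h = √1.45 − 0.0193·542/(2·7.01) = 1.2042 − 0.74612 = 0.45804.
h = 0.45804² = 0.20980 m.

0.210 m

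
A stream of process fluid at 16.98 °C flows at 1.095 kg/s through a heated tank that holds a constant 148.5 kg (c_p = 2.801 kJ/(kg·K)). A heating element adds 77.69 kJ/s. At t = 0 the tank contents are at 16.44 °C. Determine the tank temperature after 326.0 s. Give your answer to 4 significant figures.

39.97 °C

M c_p dT/dt = ṁ c_p (T_in − T) + Q̇.
Rearrange: dT/dt = (T_ss − T)/τ with τ = M/ṁ = 135.616 s and T_ss = T_in + Q̇/(ṁ c_p) = 42.3102 °C.
Solution: T(t) = T_ss + (T₀ − T_ss) e^(−t/τ).
T(326.0) = 42.3102 + (-25.8702)·e^(−326.0/135.616) = 42.3102 + (-25.8702)·0.0903704 = 39.9723 °C.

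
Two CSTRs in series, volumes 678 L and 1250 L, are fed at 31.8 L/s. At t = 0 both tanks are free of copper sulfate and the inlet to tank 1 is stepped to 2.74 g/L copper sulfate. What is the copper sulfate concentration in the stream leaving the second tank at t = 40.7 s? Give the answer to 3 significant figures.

1.10 g/L

Species balance on tank i: dCᵢ/dt = (Cᵢ₋₁ − Cᵢ)/τᵢ with τᵢ = Vᵢ/Q.
τ₁ = 678/31.8 = 21.321 s; τ₂ = 1250/31.8 = 39.308 s.
Tank 1: C₁ = C_in(1 − e^(−t/τ₁)). Tank 2 (τ₁ ≠ τ₂): C₂ = C_in[1 − (τ₁ e^(−t/τ₁) − τ₂ e^(−t/τ₂))/(τ₁ − τ₂)].
At t = 40.7: e^(−t/τ₁) = 0.14824, e^(−t/τ₂) = 0.35508.
C₂ = 2.74·[1 − (21.321·0.14824 − 39.308·0.35508)/(-17.987)] = 2.74·0.39974 = 1.0953 g/L.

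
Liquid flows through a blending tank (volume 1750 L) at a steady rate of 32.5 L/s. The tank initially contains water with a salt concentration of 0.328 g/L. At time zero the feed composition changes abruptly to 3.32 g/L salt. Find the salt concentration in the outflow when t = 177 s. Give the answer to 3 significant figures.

Mass balance on the solute (V constant): V dC/dt = Q(C_in − C).
So dC/dt = (C_in − C)/τ with τ = V/Q = 1750/32.5 = 53.846 s.
Integrating: C(t) = C_in + (C₀ − C_in) e^(−t/τ).
C(177) = 3.32 + (0.328 − 3.32)·e^(−177/53.846) = 3.32 + (-2.9920)·0.037360 = 3.2082 g/L.

3.21 g/L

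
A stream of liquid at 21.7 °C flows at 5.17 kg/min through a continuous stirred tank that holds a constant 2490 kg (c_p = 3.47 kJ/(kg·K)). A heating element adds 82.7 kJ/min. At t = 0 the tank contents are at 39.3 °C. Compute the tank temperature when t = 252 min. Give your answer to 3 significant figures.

34.0 °C

Unsteady energy balance on the tank contents: M c_p dT/dt = ṁ c_p (T_in − T) + 82.7.
Rearrange: dT/dt = (T_ss − T)/τ with τ = M/ṁ = 481.62 min and T_ss = T_in + Q̇/(ṁ c_p) = 26.310 °C.
Solution: T(t) = T_ss + (T₀ − T_ss) e^(−t/τ).
T(252) = 26.310 + (12.990)·e^(−252/481.62) = 26.310 + (12.990)·0.59260 = 34.008 °C.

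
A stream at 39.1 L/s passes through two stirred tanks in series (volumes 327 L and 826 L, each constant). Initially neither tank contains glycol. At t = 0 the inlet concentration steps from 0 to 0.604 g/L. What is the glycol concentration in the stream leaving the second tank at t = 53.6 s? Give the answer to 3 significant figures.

0.526 g/L

Species balance on tank i: dCᵢ/dt = (Cᵢ₋₁ − Cᵢ)/τᵢ with τᵢ = Vᵢ/Q.
τ₁ = 327/39.1 = 8.3632 s; τ₂ = 826/39.1 = 21.125 s.
Solving the cascade with C₁(0)=C₂(0)=0 gives C₂(t) = C_in[1 − (τ₁ e^(−t/τ₁) − τ₂ e^(−t/τ₂))/(τ₁ − τ₂)].
At t = 53.6: e^(−t/τ₁) = 0.0016466, e^(−t/τ₂) = 0.079084.
C₂ = 0.604·[1 − (8.3632·0.0016466 − 21.125·0.079084)/(-12.762)] = 0.604·0.87017 = 0.52558 g/L.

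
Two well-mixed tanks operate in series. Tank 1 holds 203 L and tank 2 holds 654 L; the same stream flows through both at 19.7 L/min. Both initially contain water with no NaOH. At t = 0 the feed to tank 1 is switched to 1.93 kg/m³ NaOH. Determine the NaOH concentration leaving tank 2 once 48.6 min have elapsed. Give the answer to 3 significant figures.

1.29 kg/m³

Time constants: τᵢ = Vᵢ/Q for each well-mixed tank.
τ₁ = 203/19.7 = 10.305 min; τ₂ = 654/19.7 = 33.198 min.
Solving the cascade with C₁(0)=C₂(0)=0 gives C₂(t) = C_in[1 − (τ₁ e^(−t/τ₁) − τ₂ e^(−t/τ₂))/(τ₁ − τ₂)].
At t = 48.6: e^(−t/τ₁) = 0.0089477, e^(−t/τ₂) = 0.23132.
C₂ = 1.93·[1 − (10.305·0.0089477 − 33.198·0.23132)/(-22.893)] = 1.93·0.66859 = 1.2904 kg/m³.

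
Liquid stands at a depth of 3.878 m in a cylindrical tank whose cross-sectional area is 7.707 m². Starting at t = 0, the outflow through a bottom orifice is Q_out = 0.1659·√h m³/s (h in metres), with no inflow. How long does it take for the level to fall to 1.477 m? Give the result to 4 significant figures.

A dh/dt = −Q_out = −0.1659 √h.
∫ h^(−1/2) dh = −(0.1659/A) ∫ dt, giving 2√h = 2√h₀ − (0.1659/A) t.
t = 2A(√h₀ − √h)/0.1659 = 2·7.707·(√3.878 − √1.477)/0.1659
  = 15.4140 × (1.96926 − 1.21532) / 0.1659 = 70.0501 s.

70.05 s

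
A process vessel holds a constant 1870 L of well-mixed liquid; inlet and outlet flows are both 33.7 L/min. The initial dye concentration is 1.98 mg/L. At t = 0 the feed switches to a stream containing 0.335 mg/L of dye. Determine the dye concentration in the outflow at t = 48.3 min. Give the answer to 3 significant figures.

1.02 mg/L

Unsteady species balance (constant V, well mixed): V dC/dt = Q(C_in − C).
Time constant τ = V/Q = 1870/33.7 = 55.490 min.
This is linear first-order; C(t) = C_in + (C₀ − C_in) e^(−t/τ).
C(48.3) = 0.335 + (1.98 − 0.335)·e^(−48.3/55.490) = 0.335 + (1.6450)·0.41877 = 1.0239 mg/L.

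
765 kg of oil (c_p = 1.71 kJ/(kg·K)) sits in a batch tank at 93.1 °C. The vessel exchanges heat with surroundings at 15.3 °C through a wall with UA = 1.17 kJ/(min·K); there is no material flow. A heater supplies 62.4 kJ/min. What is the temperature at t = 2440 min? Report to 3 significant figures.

M c_p dT/dt = −UA(T − T_amb) + Q̇.
dT/dt = (T_ss − T)/τ with T_ss = T_amb + Q̇/UA = 15.3 + 62.4/1.17 = 68.633 °C, τ = M c_p/UA = 765·1.71/1.17 = 1118.1 min.
Integrating: T(t) = T_ss + (T₀ − T_ss) e^(−t/τ).
T(2440) = 68.633 + (24.467)·0.11278 = 71.393 °C.

71.4 °C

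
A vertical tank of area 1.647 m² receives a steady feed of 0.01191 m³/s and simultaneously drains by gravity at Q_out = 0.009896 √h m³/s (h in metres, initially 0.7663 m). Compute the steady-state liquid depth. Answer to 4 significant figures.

Mass balance (ρ constant): A dh/dt = Q_in − 0.009896 √h. At steady state dh/dt = 0:
Q_in = 0.009896 √h_ss ⇒ √h_ss = 0.01191/0.009896 = 1.20352.
h_ss = 1.20352² = 1.44845 m. (Since h₀ = 0.7663 m < h_ss, the level will rise toward this value.)

1.448 m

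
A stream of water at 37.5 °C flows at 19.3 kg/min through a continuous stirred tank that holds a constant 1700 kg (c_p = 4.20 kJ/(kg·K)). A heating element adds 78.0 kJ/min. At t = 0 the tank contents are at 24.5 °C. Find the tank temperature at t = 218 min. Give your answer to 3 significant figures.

M c_p dT/dt = ṁ c_p (T_in − T) + Q̇.
τ = M/ṁ = 88.083 min; T_ss = T_in + Q̇/(ṁ c_p) = 37.5 + 78.0/(19.3·4.20) = 38.462 °C.
T approaches T_ss exponentially: T(t) = T_ss + (T₀ − T_ss) e^(−t/τ).
T(218) = 38.462 + (-13.962)·e^(−218/88.083) = 38.462 + (-13.962)·0.084168 = 37.287 °C.

37.3 °C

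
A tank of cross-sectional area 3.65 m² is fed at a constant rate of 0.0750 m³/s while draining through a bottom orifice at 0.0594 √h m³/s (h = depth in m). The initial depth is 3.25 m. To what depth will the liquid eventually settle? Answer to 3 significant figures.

A dh/dt = Q_in − 0.0594 √h. Steady state requires inflow = outflow:
Q_in = 0.0594 √h_ss ⇒ √h_ss = 0.0750/0.0594 = 1.2626.
h_ss = 1.2626² = 1.5942 m. (Since h₀ = 3.25 m > h_ss, the level will fall toward this value.)

1.59 m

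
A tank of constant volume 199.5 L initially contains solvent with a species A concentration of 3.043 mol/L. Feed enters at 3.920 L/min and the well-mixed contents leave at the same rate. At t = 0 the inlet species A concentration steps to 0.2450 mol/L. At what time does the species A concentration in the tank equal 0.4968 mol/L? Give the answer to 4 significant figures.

Species balance: V dC/dt = Q(C_in − C) ⇒ τ = V/Q = 50.8929 min.
C(t) = C_in + (C₀ − C_in) e^(−t/τ). Set C = 0.4968 and solve for t:
e^(−t/τ) = (C − C_in)/(C₀ − C_in) = (0.4968 − 0.2450)/(3.043 − 0.2450) = 0.0899929
t = −τ ln(…) = 50.8929 × 2.40803 = 122.551 min.

122.6 min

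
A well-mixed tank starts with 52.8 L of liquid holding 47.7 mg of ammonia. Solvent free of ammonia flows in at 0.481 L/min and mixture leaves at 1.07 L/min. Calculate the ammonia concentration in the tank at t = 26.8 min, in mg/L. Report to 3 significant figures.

Total volume: dV/dt = Q_in − Q_out = -0.58900 L/min, so V(t) = 52.8 − 0.58900 t and V(26.8) = 37.015 L.
Solute balance: dm/dt = 0 − Q_out C = −Q_out m/V(t).
dm/m = −Q_out dt/(V₀ − 0.58900 t); integrating gives ln(m/m₀) = −(Q_out/(Q_in−Q_out)) ln(V/V₀).
m = m₀ (V₀/V)^(Q_out/(Q_in−Q_out)) = 47.7 × (52.8/37.015)^(-1.8166) = 25.020 mg.
C = m/V = 25.020/37.015 = 0.67594 mg/L.

0.676 mg/L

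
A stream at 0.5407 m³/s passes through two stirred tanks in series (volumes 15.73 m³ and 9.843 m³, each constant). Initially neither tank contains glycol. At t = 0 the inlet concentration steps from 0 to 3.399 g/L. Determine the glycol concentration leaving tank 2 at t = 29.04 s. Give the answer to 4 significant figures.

1.205 g/L

Each tank obeys Vᵢ dCᵢ/dt = Q(Cᵢ₋₁ − Cᵢ), so τᵢ = Vᵢ/Q.
τ₁ = 15.73/0.5407 = 29.0919 s; τ₂ = 9.843/0.5407 = 18.2042 s.
Solving the cascade with C₁(0)=C₂(0)=0 gives C₂(t) = C_in[1 − (τ₁ e^(−t/τ₁) − τ₂ e^(−t/τ₂))/(τ₁ − τ₂)].
At t = 29.04: e^(−t/τ₁) = 0.368537, e^(−t/τ₂) = 0.202860.
C₂ = 3.399·[1 − (29.0919·0.368537 − 18.2042·0.202860)/(10.8877)] = 3.399·0.354454 = 1.20479 g/L.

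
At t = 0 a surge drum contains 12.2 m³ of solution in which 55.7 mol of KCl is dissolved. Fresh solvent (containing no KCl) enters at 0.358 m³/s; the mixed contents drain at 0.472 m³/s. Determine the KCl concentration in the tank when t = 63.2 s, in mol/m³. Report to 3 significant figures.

Let m(t) be the amount of KCl. Volume: V(t) = V₀ + (Q_in − Q_out) t = 12.2 − 0.11400 t; V(63.2) = 4.9952 m³.
No KCl enters, so dm/dt = −Q_out · (m/V).
Separate: dm/m = −Q_out dt/V(t) ⇒ ln(m/m₀) = −(Q_out/(Q_in−Q_out)) ln(V/V₀).
m = m₀ (V₀/V)^(Q_out/(Q_in−Q_out)) = 55.7 × (12.2/4.9952)^(-4.1404) = 1.3810 mol.
C = m/V = 1.3810/4.9952 = 0.27647 mol/m³.

0.276 mol/m³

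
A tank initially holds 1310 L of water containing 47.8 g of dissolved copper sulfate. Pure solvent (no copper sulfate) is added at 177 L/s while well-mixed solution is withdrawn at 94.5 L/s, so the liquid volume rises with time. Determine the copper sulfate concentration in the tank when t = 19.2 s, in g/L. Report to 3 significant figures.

Let m(t) be the amount of copper sulfate. Volume: V(t) = V₀ + (Q_in − Q_out) t = 1310 + 82.500 t; V(19.2) = 2894.0 L.
No copper sulfate enters, so dm/dt = −Q_out · (m/V).
dm/m = −Q_out dt/(V₀ + 82.500 t); integrating gives ln(m/m₀) = −(Q_out/(Q_in−Q_out)) ln(V/V₀).
m = m₀ (V₀/V)^(Q_out/(Q_in−Q_out)) = 47.8 × (1310/2894.0)^(1.1455) = 19.281 g.
C = m/V = 19.281/2894.0 = 0.0066624 g/L.

0.00666 g/L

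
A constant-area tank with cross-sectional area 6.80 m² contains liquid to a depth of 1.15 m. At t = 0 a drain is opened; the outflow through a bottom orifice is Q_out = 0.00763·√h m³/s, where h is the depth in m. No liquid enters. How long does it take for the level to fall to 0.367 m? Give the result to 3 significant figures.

832 s

Unsteady balance on liquid volume: A dh/dt = −0.00763 √h.
∫ h^(−1/2) dh = −(0.00763/A) ∫ dt, giving 2√h = 2√h₀ − (0.00763/A) t.
t = 2A(√h₀ − √h)/0.00763 = 2·6.80·(√1.15 − √0.367)/0.00763
  = 13.600 × (1.0724 − 0.60581) / 0.00763 = 831.64 s.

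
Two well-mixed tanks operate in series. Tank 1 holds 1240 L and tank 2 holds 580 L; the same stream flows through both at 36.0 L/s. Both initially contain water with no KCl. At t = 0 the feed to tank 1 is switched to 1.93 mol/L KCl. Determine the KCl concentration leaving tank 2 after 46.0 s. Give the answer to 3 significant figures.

Time constants: τᵢ = Vᵢ/Q for each well-mixed tank.
τ₁ = 1240/36.0 = 34.444 s; τ₂ = 580/36.0 = 16.111 s.
Tank 1: C₁ = C_in(1 − e^(−t/τ₁)). Tank 2 (τ₁ ≠ τ₂): C₂ = C_in[1 − (τ₁ e^(−t/τ₁) − τ₂ e^(−t/τ₂))/(τ₁ − τ₂)].
At t = 46.0: e^(−t/τ₁) = 0.26303, e^(−t/τ₂) = 0.057546.
C₂ = 1.93·[1 − (34.444·0.26303 − 16.111·0.057546)/(18.333)] = 1.93·0.55639 = 1.0738 mol/L.

1.07 mol/L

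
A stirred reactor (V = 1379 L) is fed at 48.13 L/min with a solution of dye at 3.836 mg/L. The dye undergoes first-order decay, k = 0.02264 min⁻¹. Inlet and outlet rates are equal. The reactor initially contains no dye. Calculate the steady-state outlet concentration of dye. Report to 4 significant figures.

2.327 mg/L

V dC/dt = Q(C_in − C) − k V C.
Steady state (dC/dt = 0): C_ss = Q C_in/(Q + kV) = C_in/(1 + kV/Q).
C_ss = 48.13·3.836/(48.13 + 0.02264·1379) = 184.627/79.3506 = 2.32672 mg/L.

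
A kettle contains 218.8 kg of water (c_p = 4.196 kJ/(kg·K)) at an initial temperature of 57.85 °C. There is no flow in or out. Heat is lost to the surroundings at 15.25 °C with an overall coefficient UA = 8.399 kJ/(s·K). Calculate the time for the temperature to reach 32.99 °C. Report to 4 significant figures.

95.76 s

Lumped-capacitance energy balance: M c_p dT/dt = UA(T_amb − T).
τ = M c_p/UA = 109.309 s; T_ss = T_amb = 15.2500 °C.
T(t) = T_ss + (T₀ − T_ss)e^(−t/τ); set T = 32.99:
t = −τ ln[(T − T_ss)/(T₀ − T_ss)] = −109.309 · ln(0.416432) = 95.7581 s.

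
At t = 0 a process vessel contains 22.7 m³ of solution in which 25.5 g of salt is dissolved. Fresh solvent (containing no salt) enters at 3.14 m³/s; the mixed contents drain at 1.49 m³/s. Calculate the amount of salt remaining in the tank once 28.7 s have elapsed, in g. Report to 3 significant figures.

9.22 g

Let m(t) be the amount of salt. Volume: V(t) = V₀ + (Q_in − Q_out) t = 22.7 + 1.6500 t; V(28.7) = 70.055 m³.
Solute balance: dm/dt = 0 − Q_out C = −Q_out m/V(t).
Separate: dm/m = −Q_out dt/V(t) ⇒ ln(m/m₀) = −(Q_out/(Q_in−Q_out)) ln(V/V₀).
m = m₀ (V₀/V)^(Q_out/(Q_in−Q_out)) = 25.5 × (22.7/70.055)^(0.90303) = 9.2169 g.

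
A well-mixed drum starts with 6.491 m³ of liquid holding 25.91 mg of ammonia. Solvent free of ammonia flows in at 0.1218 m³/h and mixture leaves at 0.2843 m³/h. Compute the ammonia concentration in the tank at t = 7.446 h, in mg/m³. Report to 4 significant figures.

Let m(t) be the amount of ammonia. Volume: V(t) = V₀ + (Q_in − Q_out) t = 6.491 − 0.162500 t; V(7.446) = 5.28102 m³.
No ammonia enters, so dm/dt = −Q_out · (m/V).
Separate: dm/m = −Q_out dt/V(t) ⇒ ln(m/m₀) = −(Q_out/(Q_in−Q_out)) ln(V/V₀).
m = m₀ (V₀/V)^(Q_out/(Q_in−Q_out)) = 25.91 × (6.491/5.28102)^(-1.74954) = 18.0601 mg.
C = m/V = 18.0601/5.28102 = 3.41981 mg/m³.

3.420 mg/m³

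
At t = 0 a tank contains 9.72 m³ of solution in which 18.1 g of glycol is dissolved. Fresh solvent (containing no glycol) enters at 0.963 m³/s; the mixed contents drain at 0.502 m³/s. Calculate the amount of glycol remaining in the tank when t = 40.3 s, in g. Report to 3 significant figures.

Total volume: dV/dt = Q_in − Q_out = 0.46100 m³/s, so V(t) = 9.72 + 0.46100 t and V(40.3) = 28.298 m³.
No glycol enters, so dm/dt = −Q_out · (m/V).
Separate: dm/m = −Q_out dt/V(t) ⇒ ln(m/m₀) = −(Q_out/(Q_in−Q_out)) ln(V/V₀).
m = m₀ (V₀/V)^(Q_out/(Q_in−Q_out)) = 18.1 × (9.72/28.298)^(1.0889) = 5.6534 g.

5.65 g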